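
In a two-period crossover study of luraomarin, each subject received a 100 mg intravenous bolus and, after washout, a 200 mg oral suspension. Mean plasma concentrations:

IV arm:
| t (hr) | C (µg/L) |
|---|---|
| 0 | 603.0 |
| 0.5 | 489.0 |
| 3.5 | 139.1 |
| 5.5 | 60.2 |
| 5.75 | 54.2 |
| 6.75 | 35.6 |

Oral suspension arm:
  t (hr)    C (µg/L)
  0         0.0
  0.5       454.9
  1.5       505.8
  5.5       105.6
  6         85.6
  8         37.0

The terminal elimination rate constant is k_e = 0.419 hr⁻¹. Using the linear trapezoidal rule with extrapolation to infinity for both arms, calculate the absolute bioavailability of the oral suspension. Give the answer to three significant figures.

F = 0.666

Trapezoidal AUC_0→6.75 (IV):
  [0→0.5]: (603.0+489.0)/2 × 0.5 = 273.0
  [0.5→3.5]: (489.0+139.1)/2 × 3 = 942.15
  [3.5→5.5]: (139.1+60.2)/2 × 2 = 199.3
  [5.5→5.75]: (60.2+54.2)/2 × 0.25 = 14.3
  [5.75→6.75]: (54.2+35.6)/2 × 1 = 44.9
  Sum = 1473.65 µg/L·hr
IV tail: 35.6/0.419 = 84.964; AUC_iv,0→∞ = 1473.65 + 84.964 = 1558.614 µg/L·hr
Trapezoidal AUC_0→8 (oral suspension):
  [0→0.5]: (0.0+454.9)/2 × 0.5 = 113.725
  [0.5→1.5]: (454.9+505.8)/2 × 1 = 480.35
  [1.5→5.5]: (505.8+105.6)/2 × 4 = 1222.8
  [5.5→6]: (105.6+85.6)/2 × 0.5 = 47.8
  [6→8]: (85.6+37.0)/2 × 2 = 122.6
  Sum = 1987.275 µg/L·hr
oral suspension tail: 37.0/0.419 = 88.305; AUC_ev,0→∞ = 1987.275 + 88.305 = 2075.58 µg/L·hr
F = (AUC_ev/D_ev)/(AUC_iv/D_iv) = (2075.58/200)/(1558.614/100) = 10.3779/15.58614 = 0.6658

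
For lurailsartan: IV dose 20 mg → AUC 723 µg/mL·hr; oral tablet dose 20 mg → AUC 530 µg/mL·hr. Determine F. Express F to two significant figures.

F = (AUC_ev / D_ev) / (AUC_iv / D_iv)
  = (530/20) / (723/20)
  = 26.5 / 36.15 = 0.7331

F = 0.73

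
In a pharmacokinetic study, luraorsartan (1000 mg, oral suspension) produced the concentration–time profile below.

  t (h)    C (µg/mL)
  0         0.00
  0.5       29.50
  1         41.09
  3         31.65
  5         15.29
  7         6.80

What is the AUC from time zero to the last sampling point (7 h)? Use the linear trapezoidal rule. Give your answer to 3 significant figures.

Trapezoidal AUC_0→7:
  [0→0.5]: (0.00+29.50)/2 × 0.5 = 7.375
  [0.5→1]: (29.50+41.09)/2 × 0.5 = 17.6475
  [1→3]: (41.09+31.65)/2 × 2 = 72.74
  [3→5]: (31.65+15.29)/2 × 2 = 46.94
  [5→7]: (15.29+6.80)/2 × 2 = 22.09
  Sum = 166.7925 µg/mL·h

AUC = 167 µg/mL·h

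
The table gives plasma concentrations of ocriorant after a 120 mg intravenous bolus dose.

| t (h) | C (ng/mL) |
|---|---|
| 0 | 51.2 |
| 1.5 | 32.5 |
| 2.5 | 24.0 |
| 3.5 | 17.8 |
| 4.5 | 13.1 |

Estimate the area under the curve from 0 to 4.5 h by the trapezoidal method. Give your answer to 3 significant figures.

AUC = 127 ng/mL·h

Trapezoidal AUC_0→4.5:
  [0→1.5]: (51.2+32.5)/2 × 1.5 = 62.775
  [1.5→2.5]: (32.5+24.0)/2 × 1 = 28.25
  [2.5→3.5]: (24.0+17.8)/2 × 1 = 20.9
  [3.5→4.5]: (17.8+13.1)/2 × 1 = 15.45
  Sum = 127.375 ng/mL·h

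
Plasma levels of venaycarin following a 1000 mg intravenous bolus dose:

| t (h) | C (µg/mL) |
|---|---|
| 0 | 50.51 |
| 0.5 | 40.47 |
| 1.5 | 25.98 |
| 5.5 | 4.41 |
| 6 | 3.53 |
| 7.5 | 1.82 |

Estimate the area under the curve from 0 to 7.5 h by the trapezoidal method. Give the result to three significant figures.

Trapezoidal AUC_0→7.5:
  [0→0.5]: (50.51+40.47)/2 × 0.5 = 22.745
  [0.5→1.5]: (40.47+25.98)/2 × 1 = 33.225
  [1.5→5.5]: (25.98+4.41)/2 × 4 = 60.78
  [5.5→6]: (4.41+3.53)/2 × 0.5 = 1.985
  [6→7.5]: (3.53+1.82)/2 × 1.5 = 4.0125
  Sum = 122.7475 µg/mL·h

AUC = 123 µg/mL·h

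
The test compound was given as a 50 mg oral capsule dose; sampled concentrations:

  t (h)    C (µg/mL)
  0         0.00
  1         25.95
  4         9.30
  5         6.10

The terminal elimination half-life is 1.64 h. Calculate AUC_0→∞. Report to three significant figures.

AUC = 88.0 µg/mL·h

Trapezoidal AUC_0→5:
  [0→1]: (0.00+25.95)/2 × 1 = 12.975
  [1→4]: (25.95+9.30)/2 × 3 = 52.875
  [4→5]: (9.30+6.10)/2 × 1 = 7.7
  Sum = 73.55 µg/mL·h
k_e = ln2 / t½ = 0.693147 / 1.64 = 0.4227 h^-1
Extrapolated tail: C_last / k_e = 6.10 / 0.4227 = 14.431
AUC_0→∞ = 73.55 + 14.431 = 87.981 µg/mL·h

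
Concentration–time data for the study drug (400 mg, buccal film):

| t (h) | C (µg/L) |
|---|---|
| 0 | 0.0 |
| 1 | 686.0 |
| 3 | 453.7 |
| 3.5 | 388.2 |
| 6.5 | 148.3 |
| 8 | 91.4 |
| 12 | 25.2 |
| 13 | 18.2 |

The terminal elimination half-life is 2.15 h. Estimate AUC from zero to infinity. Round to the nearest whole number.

AUC = 2989 µg/L·h

Trapezoidal AUC_0→13:
  [0→1]: (0.0+686.0)/2 × 1 = 343.0
  [1→3]: (686.0+453.7)/2 × 2 = 1139.7
  [3→3.5]: (453.7+388.2)/2 × 0.5 = 210.475
  [3.5→6.5]: (388.2+148.3)/2 × 3 = 804.75
  [6.5→8]: (148.3+91.4)/2 × 1.5 = 179.775
  [8→12]: (91.4+25.2)/2 × 4 = 233.2
  [12→13]: (25.2+18.2)/2 × 1 = 21.7
  Sum = 2932.6 µg/L·h
k_e = ln2 / t½ = 0.693147 / 2.15 = 0.3224 h^-1
Extrapolated tail: C_last / k_e = 18.2 / 0.3224 = 56.452
AUC_0→∞ = 2932.6 + 56.452 = 2989.052 µg/L·h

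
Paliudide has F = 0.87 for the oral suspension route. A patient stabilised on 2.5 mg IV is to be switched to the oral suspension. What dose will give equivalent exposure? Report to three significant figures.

For equal systemic exposure: F × D_ev = D_iv
D_ev = D_iv / F = 2.5 / 0.87 = 2.87356 mg

D_oral = 2.87 mg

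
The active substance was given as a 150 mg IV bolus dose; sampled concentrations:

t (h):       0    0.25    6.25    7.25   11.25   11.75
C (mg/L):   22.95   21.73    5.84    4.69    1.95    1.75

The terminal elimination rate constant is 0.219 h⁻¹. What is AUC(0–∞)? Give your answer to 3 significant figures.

Trapezoidal AUC_0→11.75:
  [0→0.25]: (22.95+21.73)/2 × 0.25 = 5.585
  [0.25→6.25]: (21.73+5.84)/2 × 6 = 82.71
  [6.25→7.25]: (5.84+4.69)/2 × 1 = 5.265
  [7.25→11.25]: (4.69+1.95)/2 × 4 = 13.28
  [11.25→11.75]: (1.95+1.75)/2 × 0.5 = 0.925
  Sum = 107.765 mg/L·h
Extrapolated tail: C_last / k_e = 1.75 / 0.219 = 7.991
AUC_0→∞ = 107.765 + 7.991 = 115.756 mg/L·h

AUC = 116 mg/L·h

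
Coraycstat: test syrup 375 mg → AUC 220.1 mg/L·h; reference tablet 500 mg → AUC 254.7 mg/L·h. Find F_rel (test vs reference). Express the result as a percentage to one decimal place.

F_rel = (AUC_test/D_test) / (AUC_ref/D_ref)
      = (220.1/375) / (254.7/500)
      = 0.586933 / 0.5094 = 1.1522 = 115.22%

F_rel = 115.2%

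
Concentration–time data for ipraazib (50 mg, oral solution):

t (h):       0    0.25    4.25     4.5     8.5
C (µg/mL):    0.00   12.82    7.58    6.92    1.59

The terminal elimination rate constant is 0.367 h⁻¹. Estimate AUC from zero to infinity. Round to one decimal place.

AUC = 65.6 µg/mL·h

Trapezoidal AUC_0→8.5:
  [0→0.25]: (0.00+12.82)/2 × 0.25 = 1.6025
  [0.25→4.25]: (12.82+7.58)/2 × 4 = 40.8
  [4.25→4.5]: (7.58+6.92)/2 × 0.25 = 1.8125
  [4.5→8.5]: (6.92+1.59)/2 × 4 = 17.02
  Sum = 61.235 µg/mL·h
Extrapolated tail: C_last / k_e = 1.59 / 0.367 = 4.332
AUC_0→∞ = 61.235 + 4.332 = 65.567 µg/mL·h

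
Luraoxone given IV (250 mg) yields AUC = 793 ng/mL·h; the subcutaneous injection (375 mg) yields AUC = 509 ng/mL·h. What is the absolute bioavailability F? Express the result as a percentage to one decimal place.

F = 42.8%

F = (AUC_ev / D_ev) / (AUC_iv / D_iv)
  = (509/375) / (793/250)
  = 1.35733 / 3.172 = 0.4279
  = 42.79%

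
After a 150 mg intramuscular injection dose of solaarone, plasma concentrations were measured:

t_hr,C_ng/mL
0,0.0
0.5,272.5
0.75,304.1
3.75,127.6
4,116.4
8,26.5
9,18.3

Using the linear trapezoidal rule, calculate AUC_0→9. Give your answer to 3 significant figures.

Trapezoidal AUC_0→9:
  [0→0.5]: (0.0+272.5)/2 × 0.5 = 68.125
  [0.5→0.75]: (272.5+304.1)/2 × 0.25 = 72.075
  [0.75→3.75]: (304.1+127.6)/2 × 3 = 647.55
  [3.75→4]: (127.6+116.4)/2 × 0.25 = 30.5
  [4→8]: (116.4+26.5)/2 × 4 = 285.8
  [8→9]: (26.5+18.3)/2 × 1 = 22.4
  Sum = 1126.45 ng/mL·hr

AUC = 1130 ng/mL·hr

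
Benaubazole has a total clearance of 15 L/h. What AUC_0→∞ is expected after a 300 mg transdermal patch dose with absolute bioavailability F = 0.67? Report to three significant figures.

AUC_0→∞ = F × Dose / CL
        = 0.67 × 300 / 15 = 13.4 mg/L·h

AUC = 13.4 mg/L·h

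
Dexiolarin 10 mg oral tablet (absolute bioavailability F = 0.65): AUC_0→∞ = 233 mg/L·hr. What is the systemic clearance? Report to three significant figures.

CL = 0.0279 L/hr

CL = F × Dose / AUC_0→∞
   = 0.65 × 10 / 233 = 0.027897 L/hr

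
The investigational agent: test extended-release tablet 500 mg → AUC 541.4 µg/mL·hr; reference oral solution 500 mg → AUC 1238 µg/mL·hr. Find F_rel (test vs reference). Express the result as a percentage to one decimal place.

F_rel = 43.7%

F_rel = (AUC_test/D_test) / (AUC_ref/D_ref)
      = (541.4/500) / (1238/500)
      = 1.0828 / 2.476 = 0.4373 = 43.73%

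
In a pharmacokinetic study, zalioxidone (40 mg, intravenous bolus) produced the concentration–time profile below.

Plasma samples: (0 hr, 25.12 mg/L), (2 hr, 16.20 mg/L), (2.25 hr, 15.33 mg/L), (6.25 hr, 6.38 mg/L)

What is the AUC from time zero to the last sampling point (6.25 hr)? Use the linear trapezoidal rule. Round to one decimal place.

AUC = 88.7 mg/L·hr

Trapezoidal AUC_0→6.25:
  [0→2]: (25.12+16.20)/2 × 2 = 41.32
  [2→2.25]: (16.20+15.33)/2 × 0.25 = 3.94125
  [2.25→6.25]: (15.33+6.38)/2 × 4 = 43.42
  Sum = 88.68125 mg/L·hr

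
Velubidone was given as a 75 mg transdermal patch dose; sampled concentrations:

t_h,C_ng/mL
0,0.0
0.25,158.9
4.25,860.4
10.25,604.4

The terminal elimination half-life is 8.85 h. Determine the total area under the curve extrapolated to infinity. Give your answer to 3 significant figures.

Trapezoidal AUC_0→10.25:
  [0→0.25]: (0.0+158.9)/2 × 0.25 = 19.8625
  [0.25→4.25]: (158.9+860.4)/2 × 4 = 2038.6
  [4.25→10.25]: (860.4+604.4)/2 × 6 = 4394.4
  Sum = 6452.8625 ng/mL·h
k_e = ln2 / t½ = 0.693147 / 8.85 = 0.0783 h^-1
Extrapolated tail: C_last / k_e = 604.4 / 0.0783 = 7719.029
AUC_0→∞ = 6452.8625 + 7719.029 = 14171.8915 ng/mL·h

AUC = 14200 ng/mL·h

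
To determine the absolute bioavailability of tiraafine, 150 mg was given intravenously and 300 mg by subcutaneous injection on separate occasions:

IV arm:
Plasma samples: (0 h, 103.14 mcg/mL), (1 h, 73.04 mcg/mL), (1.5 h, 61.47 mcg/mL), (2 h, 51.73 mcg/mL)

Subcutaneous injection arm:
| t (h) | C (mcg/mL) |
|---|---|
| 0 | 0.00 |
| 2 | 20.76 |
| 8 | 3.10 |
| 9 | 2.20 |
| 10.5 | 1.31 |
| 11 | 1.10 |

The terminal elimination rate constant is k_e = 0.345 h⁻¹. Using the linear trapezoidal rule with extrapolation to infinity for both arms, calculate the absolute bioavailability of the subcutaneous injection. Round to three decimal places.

Trapezoidal AUC_0→2 (IV):
  [0→1]: (103.14+73.04)/2 × 1 = 88.09
  [1→1.5]: (73.04+61.47)/2 × 0.5 = 33.6275
  [1.5→2]: (61.47+51.73)/2 × 0.5 = 28.3
  Sum = 150.0175 mcg/mL·h
IV tail: 51.73/0.345 = 149.942; AUC_iv,0→∞ = 150.0175 + 149.942 = 299.9595 mcg/mL·h
Trapezoidal AUC_0→11 (subcutaneous injection):
  [0→2]: (0.00+20.76)/2 × 2 = 20.76
  [2→8]: (20.76+3.10)/2 × 6 = 71.58
  [8→9]: (3.10+2.20)/2 × 1 = 2.65
  [9→10.5]: (2.20+1.31)/2 × 1.5 = 2.6325
  [10.5→11]: (1.31+1.10)/2 × 0.5 = 0.6025
  Sum = 98.225 mcg/mL·h
subcutaneous injection tail: 1.10/0.345 = 3.188; AUC_ev,0→∞ = 98.225 + 3.188 = 101.413 mcg/mL·h
F = (AUC_ev/D_ev)/(AUC_iv/D_iv) = (101.413/300)/(299.9595/150) = 0.338043/1.99973 = 0.1690

F = 0.169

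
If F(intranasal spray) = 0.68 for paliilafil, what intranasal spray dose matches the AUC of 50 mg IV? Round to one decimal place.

For equal systemic exposure: F × D_ev = D_iv
D_ev = D_iv / F = 50 / 0.68 = 73.5294 mg

D_intranasal = 73.5 mg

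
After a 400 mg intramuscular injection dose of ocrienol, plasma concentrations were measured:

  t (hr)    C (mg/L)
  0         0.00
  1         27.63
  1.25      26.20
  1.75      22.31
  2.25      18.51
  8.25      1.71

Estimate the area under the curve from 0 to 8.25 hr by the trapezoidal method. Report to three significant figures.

AUC = 104 mg/L·hr

Trapezoidal AUC_0→8.25:
  [0→1]: (0.00+27.63)/2 × 1 = 13.815
  [1→1.25]: (27.63+26.20)/2 × 0.25 = 6.72875
  [1.25→1.75]: (26.20+22.31)/2 × 0.5 = 12.1275
  [1.75→2.25]: (22.31+18.51)/2 × 0.5 = 10.205
  [2.25→8.25]: (18.51+1.71)/2 × 6 = 60.66
  Sum = 103.53625 mg/L·hr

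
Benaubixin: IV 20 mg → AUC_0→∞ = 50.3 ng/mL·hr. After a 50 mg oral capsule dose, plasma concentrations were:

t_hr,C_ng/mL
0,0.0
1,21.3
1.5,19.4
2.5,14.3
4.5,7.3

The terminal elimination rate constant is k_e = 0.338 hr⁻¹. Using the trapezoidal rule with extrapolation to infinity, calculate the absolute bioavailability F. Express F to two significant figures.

Trapezoidal AUC_0→4.5 (oral capsule):
  [0→1]: (0.0+21.3)/2 × 1 = 10.65
  [1→1.5]: (21.3+19.4)/2 × 0.5 = 10.175
  [1.5→2.5]: (19.4+14.3)/2 × 1 = 16.85
  [2.5→4.5]: (14.3+7.3)/2 × 2 = 21.6
  Sum = 59.275 ng/mL·hr
Tail: C_last/k_e = 7.3/0.338 = 21.598
AUC_0→∞ (oral capsule) = 59.275 + 21.598 = 80.873 ng/mL·hr
F = (AUC_ev/D_ev)/(AUC_iv/D_iv) = (80.873/50)/(50.3/20) = 1.61746/2.515 = 0.6431

F = 0.64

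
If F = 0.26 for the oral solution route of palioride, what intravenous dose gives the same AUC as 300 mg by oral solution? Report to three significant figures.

Systemic exposure from an extravascular dose = F × D_ev, so the equivalent IV dose is F × D_ev.
D_iv = F × D_ev = 0.26 × 300 = 78 mg

D_iv = 78.0 mg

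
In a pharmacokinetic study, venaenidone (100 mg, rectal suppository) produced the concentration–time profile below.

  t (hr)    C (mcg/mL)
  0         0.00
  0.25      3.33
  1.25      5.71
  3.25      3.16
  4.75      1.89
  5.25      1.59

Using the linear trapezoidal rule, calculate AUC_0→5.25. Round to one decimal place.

AUC = 18.5 mcg/mL·hr

Trapezoidal AUC_0→5.25:
  [0→0.25]: (0.00+3.33)/2 × 0.25 = 0.41625
  [0.25→1.25]: (3.33+5.71)/2 × 1 = 4.52
  [1.25→3.25]: (5.71+3.16)/2 × 2 = 8.87
  [3.25→4.75]: (3.16+1.89)/2 × 1.5 = 3.7875
  [4.75→5.25]: (1.89+1.59)/2 × 0.5 = 0.87
  Sum = 18.46375 mcg/mL·hr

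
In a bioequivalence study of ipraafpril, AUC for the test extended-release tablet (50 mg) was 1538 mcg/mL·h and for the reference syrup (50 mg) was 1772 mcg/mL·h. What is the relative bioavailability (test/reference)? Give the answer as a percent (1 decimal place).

F_rel = 86.8%

F_rel = (AUC_test/D_test) / (AUC_ref/D_ref)
      = (1538/50) / (1772/50)
      = 30.76 / 35.44 = 0.8679 = 86.79%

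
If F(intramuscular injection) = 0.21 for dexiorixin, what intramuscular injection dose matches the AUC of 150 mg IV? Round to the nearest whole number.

D_intramuscular = 714 mg

For equal systemic exposure: F × D_ev = D_iv
D_ev = D_iv / F = 150 / 0.21 = 714.286 mg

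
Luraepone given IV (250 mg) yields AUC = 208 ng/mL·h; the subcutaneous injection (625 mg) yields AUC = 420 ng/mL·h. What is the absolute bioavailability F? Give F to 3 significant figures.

F = 0.808

F = (AUC_ev / D_ev) / (AUC_iv / D_iv)
  = (420/625) / (208/250)
  = 0.672 / 0.832 = 0.8077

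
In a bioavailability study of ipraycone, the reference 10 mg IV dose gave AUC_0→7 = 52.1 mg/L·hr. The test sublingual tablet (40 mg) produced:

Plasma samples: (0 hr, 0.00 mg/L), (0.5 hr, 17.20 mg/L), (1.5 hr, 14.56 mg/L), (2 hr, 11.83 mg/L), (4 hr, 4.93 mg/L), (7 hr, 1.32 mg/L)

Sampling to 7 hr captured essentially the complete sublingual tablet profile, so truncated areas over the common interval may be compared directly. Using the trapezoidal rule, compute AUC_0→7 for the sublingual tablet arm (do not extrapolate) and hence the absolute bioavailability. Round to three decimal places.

Trapezoidal AUC_0→7 (sublingual tablet):
  [0→0.5]: (0.00+17.20)/2 × 0.5 = 4.3
  [0.5→1.5]: (17.20+14.56)/2 × 1 = 15.88
  [1.5→2]: (14.56+11.83)/2 × 0.5 = 6.5975
  [2→4]: (11.83+4.93)/2 × 2 = 16.76
  [4→7]: (4.93+1.32)/2 × 3 = 9.375
  Sum = 52.9125 mg/L·hr
F = (AUC_ev/D_ev)/(AUC_iv/D_iv) = (52.9125/40)/(52.1/10) = 1.3228125/5.21 = 0.2539

F = 0.254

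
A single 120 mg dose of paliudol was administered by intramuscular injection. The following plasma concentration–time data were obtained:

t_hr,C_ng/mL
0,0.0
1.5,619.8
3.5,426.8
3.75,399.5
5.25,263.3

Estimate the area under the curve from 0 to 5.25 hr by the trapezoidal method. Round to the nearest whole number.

Trapezoidal AUC_0→5.25:
  [0→1.5]: (0.0+619.8)/2 × 1.5 = 464.85
  [1.5→3.5]: (619.8+426.8)/2 × 2 = 1046.6
  [3.5→3.75]: (426.8+399.5)/2 × 0.25 = 103.2875
  [3.75→5.25]: (399.5+263.3)/2 × 1.5 = 497.1
  Sum = 2111.8375 ng/mL·hr

AUC = 2112 ng/mL·hr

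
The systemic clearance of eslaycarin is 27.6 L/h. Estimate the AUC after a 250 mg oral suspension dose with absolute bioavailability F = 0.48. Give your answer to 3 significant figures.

AUC = 4.35 mg/L·h

AUC_0→∞ = F × Dose / CL
        = 0.48 × 250 / 27.6 = 4.34783 mg/L·h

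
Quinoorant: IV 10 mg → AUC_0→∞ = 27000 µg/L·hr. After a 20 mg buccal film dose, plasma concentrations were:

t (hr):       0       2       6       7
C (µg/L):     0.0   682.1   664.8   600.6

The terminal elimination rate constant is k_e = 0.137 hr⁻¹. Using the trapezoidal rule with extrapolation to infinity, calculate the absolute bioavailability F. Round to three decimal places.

Trapezoidal AUC_0→7 (buccal film):
  [0→2]: (0.0+682.1)/2 × 2 = 682.1
  [2→6]: (682.1+664.8)/2 × 4 = 2693.8
  [6→7]: (664.8+600.6)/2 × 1 = 632.7
  Sum = 4008.6 µg/L·hr
Tail: C_last/k_e = 600.6/0.137 = 4383.942
AUC_0→∞ (buccal film) = 4008.6 + 4383.942 = 8392.542 µg/L·hr
F = (AUC_ev/D_ev)/(AUC_iv/D_iv) = (8392.542/20)/(27000/10) = 419.6271/2700 = 0.1554

F = 0.155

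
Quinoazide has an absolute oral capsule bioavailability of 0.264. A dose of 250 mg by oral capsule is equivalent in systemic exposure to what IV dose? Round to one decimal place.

Systemic exposure from an extravascular dose = F × D_ev, so the equivalent IV dose is F × D_ev.
D_iv = F × D_ev = 0.264 × 250 = 66 mg

D_iv = 66.0 mg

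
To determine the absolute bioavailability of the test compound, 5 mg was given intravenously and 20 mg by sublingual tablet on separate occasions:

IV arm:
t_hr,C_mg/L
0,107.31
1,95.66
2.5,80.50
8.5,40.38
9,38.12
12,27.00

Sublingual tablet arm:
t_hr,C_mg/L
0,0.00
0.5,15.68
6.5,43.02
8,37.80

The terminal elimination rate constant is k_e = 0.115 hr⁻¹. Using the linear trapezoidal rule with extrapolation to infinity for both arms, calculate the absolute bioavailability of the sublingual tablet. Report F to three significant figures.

F = 0.150

Trapezoidal AUC_0→12 (IV):
  [0→1]: (107.31+95.66)/2 × 1 = 101.485
  [1→2.5]: (95.66+80.50)/2 × 1.5 = 132.12
  [2.5→8.5]: (80.50+40.38)/2 × 6 = 362.64
  [8.5→9]: (40.38+38.12)/2 × 0.5 = 19.625
  [9→12]: (38.12+27.00)/2 × 3 = 97.68
  Sum = 713.55 mg/L·hr
IV tail: 27.00/0.115 = 234.783; AUC_iv,0→∞ = 713.55 + 234.783 = 948.333 mg/L·hr
Trapezoidal AUC_0→8 (sublingual tablet):
  [0→0.5]: (0.00+15.68)/2 × 0.5 = 3.92
  [0.5→6.5]: (15.68+43.02)/2 × 6 = 176.1
  [6.5→8]: (43.02+37.80)/2 × 1.5 = 60.615
  Sum = 240.635 mg/L·hr
sublingual tablet tail: 37.80/0.115 = 328.696; AUC_ev,0→∞ = 240.635 + 328.696 = 569.331 mg/L·hr
F = (AUC_ev/D_ev)/(AUC_iv/D_iv) = (569.331/20)/(948.333/5) = 28.46655/189.6666 = 0.1501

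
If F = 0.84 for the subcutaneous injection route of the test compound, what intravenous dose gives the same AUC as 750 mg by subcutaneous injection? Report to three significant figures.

D_iv = 630 mg

Systemic exposure from an extravascular dose = F × D_ev, so the equivalent IV dose is F × D_ev.
D_iv = F × D_ev = 0.84 × 750 = 630 mg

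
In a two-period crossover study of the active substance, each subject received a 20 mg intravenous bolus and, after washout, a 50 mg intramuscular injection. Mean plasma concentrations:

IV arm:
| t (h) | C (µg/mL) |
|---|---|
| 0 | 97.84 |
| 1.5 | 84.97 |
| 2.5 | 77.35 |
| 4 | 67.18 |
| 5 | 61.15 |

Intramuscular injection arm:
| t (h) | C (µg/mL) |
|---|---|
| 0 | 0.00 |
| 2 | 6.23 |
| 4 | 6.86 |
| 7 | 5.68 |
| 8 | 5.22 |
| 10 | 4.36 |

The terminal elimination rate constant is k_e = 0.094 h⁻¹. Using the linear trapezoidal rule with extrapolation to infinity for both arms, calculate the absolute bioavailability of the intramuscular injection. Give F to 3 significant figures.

Trapezoidal AUC_0→5 (IV):
  [0→1.5]: (97.84+84.97)/2 × 1.5 = 137.1075
  [1.5→2.5]: (84.97+77.35)/2 × 1 = 81.16
  [2.5→4]: (77.35+67.18)/2 × 1.5 = 108.3975
  [4→5]: (67.18+61.15)/2 × 1 = 64.165
  Sum = 390.83 µg/mL·h
IV tail: 61.15/0.094 = 650.532; AUC_iv,0→∞ = 390.83 + 650.532 = 1041.362 µg/mL·h
Trapezoidal AUC_0→10 (intramuscular injection):
  [0→2]: (0.00+6.23)/2 × 2 = 6.23
  [2→4]: (6.23+6.86)/2 × 2 = 13.09
  [4→7]: (6.86+5.68)/2 × 3 = 18.81
  [7→8]: (5.68+5.22)/2 × 1 = 5.45
  [8→10]: (5.22+4.36)/2 × 2 = 9.58
  Sum = 53.16 µg/mL·h
intramuscular injection tail: 4.36/0.094 = 46.383; AUC_ev,0→∞ = 53.16 + 46.383 = 99.543 µg/mL·h
F = (AUC_ev/D_ev)/(AUC_iv/D_iv) = (99.543/50)/(1041.362/20) = 1.99086/52.0681 = 0.0382

F = 0.0382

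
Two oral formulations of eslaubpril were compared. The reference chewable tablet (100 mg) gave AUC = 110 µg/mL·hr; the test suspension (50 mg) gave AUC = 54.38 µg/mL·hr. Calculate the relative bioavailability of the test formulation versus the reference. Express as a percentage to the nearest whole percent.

F_rel = 99%

F_rel = (AUC_test/D_test) / (AUC_ref/D_ref)
      = (54.38/50) / (110/100)
      = 1.0876 / 1.1 = 0.9887 = 98.87%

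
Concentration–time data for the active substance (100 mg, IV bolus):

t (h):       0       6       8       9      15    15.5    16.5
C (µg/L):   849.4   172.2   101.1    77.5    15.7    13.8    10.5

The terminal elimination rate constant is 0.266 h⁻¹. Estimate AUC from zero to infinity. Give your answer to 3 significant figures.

AUC = 3770 µg/L·h

Trapezoidal AUC_0→16.5:
  [0→6]: (849.4+172.2)/2 × 6 = 3064.8
  [6→8]: (172.2+101.1)/2 × 2 = 273.3
  [8→9]: (101.1+77.5)/2 × 1 = 89.3
  [9→15]: (77.5+15.7)/2 × 6 = 279.6
  [15→15.5]: (15.7+13.8)/2 × 0.5 = 7.375
  [15.5→16.5]: (13.8+10.5)/2 × 1 = 12.15
  Sum = 3726.525 µg/L·h
Extrapolated tail: C_last / k_e = 10.5 / 0.266 = 39.474
AUC_0→∞ = 3726.525 + 39.474 = 3765.999 µg/L·h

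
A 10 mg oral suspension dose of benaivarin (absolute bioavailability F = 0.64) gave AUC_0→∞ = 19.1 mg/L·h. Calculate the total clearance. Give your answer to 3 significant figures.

CL = F × Dose / AUC_0→∞
   = 0.64 × 10 / 19.1 = 0.335079 L/h

CL = 0.335 L/h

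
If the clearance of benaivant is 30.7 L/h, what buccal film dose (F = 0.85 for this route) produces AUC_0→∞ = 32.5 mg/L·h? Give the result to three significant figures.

Dose = 1170 mg

Dose = CL × AUC_0→∞ / F
     = 30.7 × 32.5 / 0.85 = 1173.82 mg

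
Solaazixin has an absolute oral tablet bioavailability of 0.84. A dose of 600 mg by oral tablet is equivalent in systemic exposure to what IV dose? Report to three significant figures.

Systemic exposure from an extravascular dose = F × D_ev, so the equivalent IV dose is F × D_ev.
D_iv = F × D_ev = 0.84 × 600 = 504 mg

D_iv = 504 mg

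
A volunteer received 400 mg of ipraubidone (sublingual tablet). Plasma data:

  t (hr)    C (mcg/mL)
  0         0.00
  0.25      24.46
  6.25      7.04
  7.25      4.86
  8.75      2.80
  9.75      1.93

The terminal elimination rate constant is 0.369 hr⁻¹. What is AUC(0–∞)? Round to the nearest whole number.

AUC = 117 mcg/mL·hr

Trapezoidal AUC_0→9.75:
  [0→0.25]: (0.00+24.46)/2 × 0.25 = 3.0575
  [0.25→6.25]: (24.46+7.04)/2 × 6 = 94.5
  [6.25→7.25]: (7.04+4.86)/2 × 1 = 5.95
  [7.25→8.75]: (4.86+2.80)/2 × 1.5 = 5.745
  [8.75→9.75]: (2.80+1.93)/2 × 1 = 2.365
  Sum = 111.6175 mcg/mL·hr
Extrapolated tail: C_last / k_e = 1.93 / 0.369 = 5.230
AUC_0→∞ = 111.6175 + 5.230 = 116.8475 mcg/mL·hr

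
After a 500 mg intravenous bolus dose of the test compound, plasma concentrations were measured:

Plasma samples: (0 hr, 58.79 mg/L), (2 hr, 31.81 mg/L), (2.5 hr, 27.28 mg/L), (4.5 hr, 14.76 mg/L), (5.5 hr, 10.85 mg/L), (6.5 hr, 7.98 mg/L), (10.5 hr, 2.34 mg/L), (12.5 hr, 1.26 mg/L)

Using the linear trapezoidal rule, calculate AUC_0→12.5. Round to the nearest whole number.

Trapezoidal AUC_0→12.5:
  [0→2]: (58.79+31.81)/2 × 2 = 90.6
  [2→2.5]: (31.81+27.28)/2 × 0.5 = 14.7725
  [2.5→4.5]: (27.28+14.76)/2 × 2 = 42.04
  [4.5→5.5]: (14.76+10.85)/2 × 1 = 12.805
  [5.5→6.5]: (10.85+7.98)/2 × 1 = 9.415
  [6.5→10.5]: (7.98+2.34)/2 × 4 = 20.64
  [10.5→12.5]: (2.34+1.26)/2 × 2 = 3.6
  Sum = 193.8725 mg/L·hr

AUC = 194 mg/L·hr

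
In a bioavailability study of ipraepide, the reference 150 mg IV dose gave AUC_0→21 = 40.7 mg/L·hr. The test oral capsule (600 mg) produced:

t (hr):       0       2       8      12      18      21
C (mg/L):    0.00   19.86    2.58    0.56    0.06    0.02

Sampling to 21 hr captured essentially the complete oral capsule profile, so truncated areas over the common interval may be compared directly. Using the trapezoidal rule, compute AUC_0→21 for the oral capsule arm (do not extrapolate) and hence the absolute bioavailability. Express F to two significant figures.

F = 0.59

Trapezoidal AUC_0→21 (oral capsule):
  [0→2]: (0.00+19.86)/2 × 2 = 19.86
  [2→8]: (19.86+2.58)/2 × 6 = 67.32
  [8→12]: (2.58+0.56)/2 × 4 = 6.28
  [12→18]: (0.56+0.06)/2 × 6 = 1.86
  [18→21]: (0.06+0.02)/2 × 3 = 0.12
  Sum = 95.44 mg/L·hr
F = (AUC_ev/D_ev)/(AUC_iv/D_iv) = (95.44/600)/(40.7/150) = 0.159067/0.271333 = 0.5862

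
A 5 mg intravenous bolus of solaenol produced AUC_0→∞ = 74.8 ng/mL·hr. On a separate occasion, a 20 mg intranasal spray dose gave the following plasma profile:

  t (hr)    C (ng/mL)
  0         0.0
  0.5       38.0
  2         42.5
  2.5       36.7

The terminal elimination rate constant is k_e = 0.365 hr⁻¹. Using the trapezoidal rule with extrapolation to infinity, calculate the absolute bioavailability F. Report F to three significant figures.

Trapezoidal AUC_0→2.5 (intranasal spray):
  [0→0.5]: (0.0+38.0)/2 × 0.5 = 9.5
  [0.5→2]: (38.0+42.5)/2 × 1.5 = 60.375
  [2→2.5]: (42.5+36.7)/2 × 0.5 = 19.8
  Sum = 89.675 ng/mL·hr
Tail: C_last/k_e = 36.7/0.365 = 100.548
AUC_0→∞ (intranasal spray) = 89.675 + 100.548 = 190.223 ng/mL·hr
F = (AUC_ev/D_ev)/(AUC_iv/D_iv) = (190.223/20)/(74.8/5) = 9.51115/14.96 = 0.6358

F = 0.636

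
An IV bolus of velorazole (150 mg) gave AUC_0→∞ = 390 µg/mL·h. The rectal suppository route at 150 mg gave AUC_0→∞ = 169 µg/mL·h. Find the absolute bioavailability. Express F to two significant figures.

F = (AUC_ev / D_ev) / (AUC_iv / D_iv)
  = (169/150) / (390/150)
  = 1.12667 / 2.6 = 0.4333

F = 0.43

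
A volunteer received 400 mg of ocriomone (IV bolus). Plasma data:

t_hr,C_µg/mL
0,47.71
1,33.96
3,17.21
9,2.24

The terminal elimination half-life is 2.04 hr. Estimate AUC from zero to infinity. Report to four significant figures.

AUC = 156.9 µg/mL·hr

Trapezoidal AUC_0→9:
  [0→1]: (47.71+33.96)/2 × 1 = 40.835
  [1→3]: (33.96+17.21)/2 × 2 = 51.17
  [3→9]: (17.21+2.24)/2 × 6 = 58.35
  Sum = 150.355 µg/mL·hr
k_e = ln2 / t½ = 0.693147 / 2.04 = 0.3398 hr^-1
Extrapolated tail: C_last / k_e = 2.24 / 0.3398 = 6.592
AUC_0→∞ = 150.355 + 6.592 = 156.947 µg/mL·hr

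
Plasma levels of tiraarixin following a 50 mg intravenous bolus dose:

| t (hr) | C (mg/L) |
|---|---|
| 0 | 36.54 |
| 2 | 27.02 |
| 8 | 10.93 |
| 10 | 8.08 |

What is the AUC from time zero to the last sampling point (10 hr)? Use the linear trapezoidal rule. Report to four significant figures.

Trapezoidal AUC_0→10:
  [0→2]: (36.54+27.02)/2 × 2 = 63.56
  [2→8]: (27.02+10.93)/2 × 6 = 113.85
  [8→10]: (10.93+8.08)/2 × 2 = 19.01
  Sum = 196.42 mg/L·hr

AUC = 196.4 mg/L·hr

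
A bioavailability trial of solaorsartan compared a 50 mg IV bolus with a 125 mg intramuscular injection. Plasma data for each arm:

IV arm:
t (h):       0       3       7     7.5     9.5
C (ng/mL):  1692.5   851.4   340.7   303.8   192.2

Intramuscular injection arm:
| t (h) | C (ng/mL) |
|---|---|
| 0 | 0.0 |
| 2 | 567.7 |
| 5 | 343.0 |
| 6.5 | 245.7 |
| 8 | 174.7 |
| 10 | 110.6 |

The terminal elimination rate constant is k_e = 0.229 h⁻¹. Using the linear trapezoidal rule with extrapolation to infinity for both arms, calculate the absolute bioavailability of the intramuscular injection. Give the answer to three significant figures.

F = 0.180

Trapezoidal AUC_0→9.5 (IV):
  [0→3]: (1692.5+851.4)/2 × 3 = 3815.85
  [3→7]: (851.4+340.7)/2 × 4 = 2384.2
  [7→7.5]: (340.7+303.8)/2 × 0.5 = 161.125
  [7.5→9.5]: (303.8+192.2)/2 × 2 = 496.0
  Sum = 6857.175 ng/mL·h
IV tail: 192.2/0.229 = 839.301; AUC_iv,0→∞ = 6857.175 + 839.301 = 7696.476 ng/mL·h
Trapezoidal AUC_0→10 (intramuscular injection):
  [0→2]: (0.0+567.7)/2 × 2 = 567.7
  [2→5]: (567.7+343.0)/2 × 3 = 1366.05
  [5→6.5]: (343.0+245.7)/2 × 1.5 = 441.525
  [6.5→8]: (245.7+174.7)/2 × 1.5 = 315.3
  [8→10]: (174.7+110.6)/2 × 2 = 285.3
  Sum = 2975.875 ng/mL·h
intramuscular injection tail: 110.6/0.229 = 482.969; AUC_ev,0→∞ = 2975.875 + 482.969 = 3458.844 ng/mL·h
F = (AUC_ev/D_ev)/(AUC_iv/D_iv) = (3458.844/125)/(7696.476/50) = 27.670752/153.92952 = 0.1798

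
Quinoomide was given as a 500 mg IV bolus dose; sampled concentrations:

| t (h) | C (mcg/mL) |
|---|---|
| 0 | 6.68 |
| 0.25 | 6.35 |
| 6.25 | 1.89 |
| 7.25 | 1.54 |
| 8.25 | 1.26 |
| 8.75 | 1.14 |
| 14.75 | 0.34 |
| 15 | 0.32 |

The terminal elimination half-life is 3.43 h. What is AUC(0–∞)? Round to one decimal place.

Trapezoidal AUC_0→15:
  [0→0.25]: (6.68+6.35)/2 × 0.25 = 1.62875
  [0.25→6.25]: (6.35+1.89)/2 × 6 = 24.72
  [6.25→7.25]: (1.89+1.54)/2 × 1 = 1.715
  [7.25→8.25]: (1.54+1.26)/2 × 1 = 1.4
  [8.25→8.75]: (1.26+1.14)/2 × 0.5 = 0.6
  [8.75→14.75]: (1.14+0.34)/2 × 6 = 4.44
  [14.75→15]: (0.34+0.32)/2 × 0.25 = 0.0825
  Sum = 34.58625 mcg/mL·h
k_e = ln2 / t½ = 0.693147 / 3.43 = 0.2021 h^-1
Extrapolated tail: C_last / k_e = 0.32 / 0.2021 = 1.583
AUC_0→∞ = 34.58625 + 1.583 = 36.16925 mcg/mL·h

AUC = 36.2 mcg/mL·h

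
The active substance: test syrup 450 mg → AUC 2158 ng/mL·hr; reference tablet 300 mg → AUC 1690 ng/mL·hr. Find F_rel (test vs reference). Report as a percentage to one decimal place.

F_rel = (AUC_test/D_test) / (AUC_ref/D_ref)
      = (2158/450) / (1690/300)
      = 4.79556 / 5.63333 = 0.8513 = 85.13%

F_rel = 85.1%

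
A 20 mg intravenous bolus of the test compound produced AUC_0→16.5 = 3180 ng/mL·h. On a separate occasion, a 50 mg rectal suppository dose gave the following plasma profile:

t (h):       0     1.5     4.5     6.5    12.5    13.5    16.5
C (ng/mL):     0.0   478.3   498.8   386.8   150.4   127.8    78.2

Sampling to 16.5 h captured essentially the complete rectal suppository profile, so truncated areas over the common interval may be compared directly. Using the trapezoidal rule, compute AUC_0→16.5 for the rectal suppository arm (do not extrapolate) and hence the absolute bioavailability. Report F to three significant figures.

F = 0.600

Trapezoidal AUC_0→16.5 (rectal suppository):
  [0→1.5]: (0.0+478.3)/2 × 1.5 = 358.725
  [1.5→4.5]: (478.3+498.8)/2 × 3 = 1465.65
  [4.5→6.5]: (498.8+386.8)/2 × 2 = 885.6
  [6.5→12.5]: (386.8+150.4)/2 × 6 = 1611.6
  [12.5→13.5]: (150.4+127.8)/2 × 1 = 139.1
  [13.5→16.5]: (127.8+78.2)/2 × 3 = 309.0
  Sum = 4769.675 ng/mL·h
F = (AUC_ev/D_ev)/(AUC_iv/D_iv) = (4769.675/50)/(3180/20) = 95.3935/159 = 0.6000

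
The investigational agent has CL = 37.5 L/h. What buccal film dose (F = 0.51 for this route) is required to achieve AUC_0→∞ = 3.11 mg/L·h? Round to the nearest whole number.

Dose = CL × AUC_0→∞ / F
     = 37.5 × 3.11 / 0.51 = 228.676 mg

Dose = 229 mg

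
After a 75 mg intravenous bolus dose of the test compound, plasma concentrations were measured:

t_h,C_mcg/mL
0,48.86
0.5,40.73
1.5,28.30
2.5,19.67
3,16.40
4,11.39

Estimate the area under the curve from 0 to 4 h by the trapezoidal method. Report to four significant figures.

AUC = 103.8 mcg/mL·h

Trapezoidal AUC_0→4:
  [0→0.5]: (48.86+40.73)/2 × 0.5 = 22.3975
  [0.5→1.5]: (40.73+28.30)/2 × 1 = 34.515
  [1.5→2.5]: (28.30+19.67)/2 × 1 = 23.985
  [2.5→3]: (19.67+16.40)/2 × 0.5 = 9.0175
  [3→4]: (16.40+11.39)/2 × 1 = 13.895
  Sum = 103.81 mcg/mL·h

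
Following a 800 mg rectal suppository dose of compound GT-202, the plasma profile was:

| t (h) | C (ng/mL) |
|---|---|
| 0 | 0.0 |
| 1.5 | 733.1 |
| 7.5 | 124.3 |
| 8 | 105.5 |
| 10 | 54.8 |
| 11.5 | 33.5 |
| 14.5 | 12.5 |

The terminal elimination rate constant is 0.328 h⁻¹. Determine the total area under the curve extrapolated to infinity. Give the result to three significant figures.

AUC = 3510 ng/mL·h

Trapezoidal AUC_0→14.5:
  [0→1.5]: (0.0+733.1)/2 × 1.5 = 549.825
  [1.5→7.5]: (733.1+124.3)/2 × 6 = 2572.2
  [7.5→8]: (124.3+105.5)/2 × 0.5 = 57.45
  [8→10]: (105.5+54.8)/2 × 2 = 160.3
  [10→11.5]: (54.8+33.5)/2 × 1.5 = 66.225
  [11.5→14.5]: (33.5+12.5)/2 × 3 = 69.0
  Sum = 3475.0 ng/mL·h
Extrapolated tail: C_last / k_e = 12.5 / 0.328 = 38.110
AUC_0→∞ = 3475.0 + 38.110 = 3513.11 ng/mL·h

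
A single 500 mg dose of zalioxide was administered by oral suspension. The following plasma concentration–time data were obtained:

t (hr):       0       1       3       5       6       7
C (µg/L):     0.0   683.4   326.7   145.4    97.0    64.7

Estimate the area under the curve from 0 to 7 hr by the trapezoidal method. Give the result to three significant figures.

Trapezoidal AUC_0→7:
  [0→1]: (0.0+683.4)/2 × 1 = 341.7
  [1→3]: (683.4+326.7)/2 × 2 = 1010.1
  [3→5]: (326.7+145.4)/2 × 2 = 472.1
  [5→6]: (145.4+97.0)/2 × 1 = 121.2
  [6→7]: (97.0+64.7)/2 × 1 = 80.85
  Sum = 2025.95 µg/L·hr

AUC = 2030 µg/L·hr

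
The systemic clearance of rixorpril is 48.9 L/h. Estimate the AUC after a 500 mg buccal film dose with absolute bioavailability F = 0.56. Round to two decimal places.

AUC_0→∞ = F × Dose / CL
        = 0.56 × 500 / 48.9 = 5.72597 mg/L·h

AUC = 5.73 mg/L·h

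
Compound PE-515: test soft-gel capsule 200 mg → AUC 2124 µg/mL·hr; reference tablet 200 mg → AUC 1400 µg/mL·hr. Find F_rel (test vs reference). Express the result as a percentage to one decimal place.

F_rel = 151.7%

F_rel = (AUC_test/D_test) / (AUC_ref/D_ref)
      = (2124/200) / (1400/200)
      = 10.62 / 7 = 1.5171 = 151.71%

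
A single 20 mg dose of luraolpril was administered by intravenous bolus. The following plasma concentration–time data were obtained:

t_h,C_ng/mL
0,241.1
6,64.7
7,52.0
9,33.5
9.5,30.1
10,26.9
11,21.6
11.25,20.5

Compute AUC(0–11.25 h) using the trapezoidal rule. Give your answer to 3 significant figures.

Trapezoidal AUC_0→11.25:
  [0→6]: (241.1+64.7)/2 × 6 = 917.4
  [6→7]: (64.7+52.0)/2 × 1 = 58.35
  [7→9]: (52.0+33.5)/2 × 2 = 85.5
  [9→9.5]: (33.5+30.1)/2 × 0.5 = 15.9
  [9.5→10]: (30.1+26.9)/2 × 0.5 = 14.25
  [10→11]: (26.9+21.6)/2 × 1 = 24.25
  [11→11.25]: (21.6+20.5)/2 × 0.25 = 5.2625
  Sum = 1120.9125 ng/mL·h

AUC = 1120 ng/mL·h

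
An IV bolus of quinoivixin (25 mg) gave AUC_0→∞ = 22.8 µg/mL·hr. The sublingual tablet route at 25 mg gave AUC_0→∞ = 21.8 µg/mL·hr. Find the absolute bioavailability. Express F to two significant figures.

F = (AUC_ev / D_ev) / (AUC_iv / D_iv)
  = (21.8/25) / (22.8/25)
  = 0.872 / 0.912 = 0.9561

F = 0.96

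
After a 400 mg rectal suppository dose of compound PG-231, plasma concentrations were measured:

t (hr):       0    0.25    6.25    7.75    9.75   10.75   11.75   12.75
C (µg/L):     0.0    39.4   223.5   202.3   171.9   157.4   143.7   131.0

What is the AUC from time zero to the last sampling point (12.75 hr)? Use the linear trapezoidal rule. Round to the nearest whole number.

Trapezoidal AUC_0→12.75:
  [0→0.25]: (0.0+39.4)/2 × 0.25 = 4.925
  [0.25→6.25]: (39.4+223.5)/2 × 6 = 788.7
  [6.25→7.75]: (223.5+202.3)/2 × 1.5 = 319.35
  [7.75→9.75]: (202.3+171.9)/2 × 2 = 374.2
  [9.75→10.75]: (171.9+157.4)/2 × 1 = 164.65
  [10.75→11.75]: (157.4+143.7)/2 × 1 = 150.55
  [11.75→12.75]: (143.7+131.0)/2 × 1 = 137.35
  Sum = 1939.725 µg/L·hr

AUC = 1940 µg/L·hr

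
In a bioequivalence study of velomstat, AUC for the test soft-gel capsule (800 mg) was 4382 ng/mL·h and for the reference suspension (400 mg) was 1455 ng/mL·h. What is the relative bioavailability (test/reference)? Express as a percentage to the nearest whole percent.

F_rel = (AUC_test/D_test) / (AUC_ref/D_ref)
      = (4382/800) / (1455/400)
      = 5.4775 / 3.6375 = 1.5058 = 150.58%

F_rel = 151%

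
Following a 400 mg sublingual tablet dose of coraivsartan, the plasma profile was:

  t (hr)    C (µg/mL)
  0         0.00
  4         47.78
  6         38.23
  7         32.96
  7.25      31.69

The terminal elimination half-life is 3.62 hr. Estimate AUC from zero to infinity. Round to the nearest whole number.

AUC = 391 µg/mL·hr

Trapezoidal AUC_0→7.25:
  [0→4]: (0.00+47.78)/2 × 4 = 95.56
  [4→6]: (47.78+38.23)/2 × 2 = 86.01
  [6→7]: (38.23+32.96)/2 × 1 = 35.595
  [7→7.25]: (32.96+31.69)/2 × 0.25 = 8.08125
  Sum = 225.24625 µg/mL·hr
k_e = ln2 / t½ = 0.693147 / 3.62 = 0.1915 hr^-1
Extrapolated tail: C_last / k_e = 31.69 / 0.1915 = 165.483
AUC_0→∞ = 225.24625 + 165.483 = 390.72925 µg/mL·hr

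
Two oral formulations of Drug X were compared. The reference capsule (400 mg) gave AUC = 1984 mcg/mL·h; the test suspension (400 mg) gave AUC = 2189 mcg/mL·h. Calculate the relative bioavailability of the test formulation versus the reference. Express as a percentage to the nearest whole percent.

F_rel = 110%

F_rel = (AUC_test/D_test) / (AUC_ref/D_ref)
      = (2189/400) / (1984/400)
      = 5.4725 / 4.96 = 1.1033 = 110.33%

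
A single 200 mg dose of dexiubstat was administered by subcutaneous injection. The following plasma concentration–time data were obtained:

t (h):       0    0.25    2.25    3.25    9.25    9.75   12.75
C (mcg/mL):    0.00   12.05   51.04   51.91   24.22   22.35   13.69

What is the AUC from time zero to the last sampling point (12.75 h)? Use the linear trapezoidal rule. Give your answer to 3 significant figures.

Trapezoidal AUC_0→12.75:
  [0→0.25]: (0.00+12.05)/2 × 0.25 = 1.50625
  [0.25→2.25]: (12.05+51.04)/2 × 2 = 63.09
  [2.25→3.25]: (51.04+51.91)/2 × 1 = 51.475
  [3.25→9.25]: (51.91+24.22)/2 × 6 = 228.39
  [9.25→9.75]: (24.22+22.35)/2 × 0.5 = 11.6425
  [9.75→12.75]: (22.35+13.69)/2 × 3 = 54.06
  Sum = 410.16375 mcg/mL·h

AUC = 410 mcg/mL·h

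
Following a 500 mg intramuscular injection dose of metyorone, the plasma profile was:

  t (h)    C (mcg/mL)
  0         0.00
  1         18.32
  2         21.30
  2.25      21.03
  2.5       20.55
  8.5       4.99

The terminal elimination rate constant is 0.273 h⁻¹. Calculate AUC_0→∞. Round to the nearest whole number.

AUC = 134 mcg/mL·h

Trapezoidal AUC_0→8.5:
  [0→1]: (0.00+18.32)/2 × 1 = 9.16
  [1→2]: (18.32+21.30)/2 × 1 = 19.81
  [2→2.25]: (21.30+21.03)/2 × 0.25 = 5.29125
  [2.25→2.5]: (21.03+20.55)/2 × 0.25 = 5.1975
  [2.5→8.5]: (20.55+4.99)/2 × 6 = 76.62
  Sum = 116.07875 mcg/mL·h
Extrapolated tail: C_last / k_e = 4.99 / 0.273 = 18.278
AUC_0→∞ = 116.07875 + 18.278 = 134.35675 mcg/mL·h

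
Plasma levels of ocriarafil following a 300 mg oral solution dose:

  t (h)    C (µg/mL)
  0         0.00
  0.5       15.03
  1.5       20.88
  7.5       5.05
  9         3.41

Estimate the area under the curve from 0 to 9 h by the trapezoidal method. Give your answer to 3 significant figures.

AUC = 106 µg/mL·h

Trapezoidal AUC_0→9:
  [0→0.5]: (0.00+15.03)/2 × 0.5 = 3.7575
  [0.5→1.5]: (15.03+20.88)/2 × 1 = 17.955
  [1.5→7.5]: (20.88+5.05)/2 × 6 = 77.79
  [7.5→9]: (5.05+3.41)/2 × 1.5 = 6.345
  Sum = 105.8475 µg/mL·h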